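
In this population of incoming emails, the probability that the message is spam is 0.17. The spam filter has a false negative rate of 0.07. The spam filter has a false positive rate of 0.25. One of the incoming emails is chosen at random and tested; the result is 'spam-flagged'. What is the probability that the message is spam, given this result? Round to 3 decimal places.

P(H | E) ≈ 0.432

Let H be the event that the message is spam. P(H) = 0.17, so P(¬H) = 0.83. With E the 'spam-flagged' result, P(E|H) = 0.93 and P(E|¬H) = 0.25.
P(E) = 0.93·0.17 + 0.25·0.83 = 0.15810 + 0.20750 = 0.36560.
By Bayes' theorem, P(H|E) = 0.15810 / 0.36560 = 0.432.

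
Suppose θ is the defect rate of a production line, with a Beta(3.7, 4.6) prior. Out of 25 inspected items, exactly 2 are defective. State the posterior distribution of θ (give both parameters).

Posterior: Beta(5.7, 27.6)

Observing 2 successes and 23 failures updates Beta(3.7, 4.6) by adding the success and failure counts to the two shape parameters: α = 3.7+2 = 5.7, β = 4.6+23 = 27.6.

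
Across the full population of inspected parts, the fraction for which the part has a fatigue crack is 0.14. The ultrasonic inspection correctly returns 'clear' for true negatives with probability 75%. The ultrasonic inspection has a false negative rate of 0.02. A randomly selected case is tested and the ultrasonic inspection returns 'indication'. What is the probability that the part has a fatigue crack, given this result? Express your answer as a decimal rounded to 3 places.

Write H for 'the part has a fatigue crack'. Prior odds H:¬H = 0.14/0.86 = 0.16279. For the 'indication' outcome, the likelihood ratio is 0.98/0.25 = 3.9200.
Posterior odds = 0.16279 × 3.9200 = 0.63814, so P(H|E) = 0.63814/(1+0.63814) = 0.390.

P(H | E) ≈ 0.390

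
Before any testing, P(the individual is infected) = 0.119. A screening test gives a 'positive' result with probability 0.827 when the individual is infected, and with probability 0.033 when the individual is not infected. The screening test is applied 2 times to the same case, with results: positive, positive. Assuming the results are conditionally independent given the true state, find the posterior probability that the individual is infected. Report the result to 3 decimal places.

Posterior P(H) ≈ 0.988

With H the event that the individual is infected, the joint likelihood of the observed sequence is P(data|H) = 0.827·0.827 = 0.68393 and P(data|¬H) = 0.033·0.033 = 0.0010890.
Bayes: P(H|data) = 0.119·0.68393 / (0.119·0.68393 + 0.881·0.0010890) = 0.081388/0.082347 = 0.9883.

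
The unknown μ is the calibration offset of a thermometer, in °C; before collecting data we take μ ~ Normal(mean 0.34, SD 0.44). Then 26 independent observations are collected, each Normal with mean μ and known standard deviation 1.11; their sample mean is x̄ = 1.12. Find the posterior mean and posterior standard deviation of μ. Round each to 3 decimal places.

Prior precision 1/τ₀² = 1/0.44² = 5.16529; data precision n/σ² = 26/1.11² = 21.1022.
Posterior precision = 5.16529 + 21.1022 = 26.2675, giving posterior SD = 1/√26.2675 = 0.195.
Posterior mean = (5.16529·0.34 + 21.1022·1.12) / 26.2675 = 0.967.

Posterior mean ≈ 0.967; posterior SD ≈ 0.195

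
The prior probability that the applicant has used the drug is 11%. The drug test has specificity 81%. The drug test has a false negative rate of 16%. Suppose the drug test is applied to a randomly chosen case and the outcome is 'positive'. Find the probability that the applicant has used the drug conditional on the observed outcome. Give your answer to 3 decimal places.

P(H | E) ≈ 0.353

Let H be the event that the applicant has used the drug. P(H) = 0.11, so P(¬H) = 0.89. With E the 'positive' result, P(E|H) = 0.84 and P(E|¬H) = 0.19.
P(E) = 0.84·0.11 + 0.19·0.89 = 0.092400 + 0.16910 = 0.26150.
By Bayes' theorem, P(H|E) = 0.092400 / 0.26150 = 0.353.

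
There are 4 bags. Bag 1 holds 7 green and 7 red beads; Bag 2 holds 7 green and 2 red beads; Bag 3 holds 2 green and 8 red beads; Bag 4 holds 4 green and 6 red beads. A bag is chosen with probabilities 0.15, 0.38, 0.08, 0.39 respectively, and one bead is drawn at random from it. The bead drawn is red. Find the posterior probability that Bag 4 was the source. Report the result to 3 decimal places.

Posterior probability ≈ 0.512

Tabulate prior·likelihood by source: [1] prior 0.15, lik 0.5, product 0.07500; [2] prior 0.38, lik 0.2222, product 0.08444; [3] prior 0.08, lik 0.8, product 0.06400; [4] prior 0.39, lik 0.6, product 0.2340.
Normalizing constant = 0.45744; the posterior for Bag 4 is its product over the sum, 0.2340/0.45744 = 0.512.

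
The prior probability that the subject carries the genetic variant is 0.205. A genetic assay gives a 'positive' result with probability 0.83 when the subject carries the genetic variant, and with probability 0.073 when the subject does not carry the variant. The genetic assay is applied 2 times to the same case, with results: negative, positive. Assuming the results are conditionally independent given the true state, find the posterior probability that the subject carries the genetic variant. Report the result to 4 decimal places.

Posterior P(H) ≈ 0.3497

Let H be the event that the subject carries the genetic variant; start with P(H) = 0.205. P('positive'|H) = 0.83, P('positive'|¬H) = 0.073.
Update on result 1 ('negative'): P(H) ← 0.17·0.2050 / (0.17·0.2050 + 0.927·0.7950) = 0.034850/0.77182 = 0.0452.
Update on result 2 ('positive'): P(H) ← 0.83·0.0452 / (0.83·0.0452 + 0.073·0.9548) = 0.037477/0.10718 = 0.3497.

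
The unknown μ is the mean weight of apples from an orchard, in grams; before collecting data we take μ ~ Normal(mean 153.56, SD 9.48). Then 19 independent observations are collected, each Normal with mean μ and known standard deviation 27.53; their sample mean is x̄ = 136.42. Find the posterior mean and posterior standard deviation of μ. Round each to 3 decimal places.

Posterior mean ≈ 141.689; posterior SD ≈ 5.256

Prior precision 1/τ₀² = 1/9.48² = 0.0111271; data precision n/σ² = 19/27.53² = 0.0250692.
Posterior precision = 0.0111271 + 0.0250692 = 0.0361964, giving posterior SD = 1/√0.0361964 = 5.256.
Posterior mean = (0.0111271·153.56 + 0.0250692·136.42) / 0.0361964 = 141.689.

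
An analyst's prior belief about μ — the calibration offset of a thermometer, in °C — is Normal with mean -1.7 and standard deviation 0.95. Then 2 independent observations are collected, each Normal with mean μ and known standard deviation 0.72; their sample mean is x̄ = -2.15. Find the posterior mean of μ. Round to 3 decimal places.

With known σ, the Normal prior is conjugate. Weight on the data is w = (n/σ²)/(n/σ² + 1/τ₀²) = 3.85802/(3.85802+1.10803) = 0.77688.
Posterior mean = w·x̄ + (1−w)·μ₀ = 0.77688·-2.15 + 0.22312·-1.7 = -2.050.

Posterior mean ≈ -2.050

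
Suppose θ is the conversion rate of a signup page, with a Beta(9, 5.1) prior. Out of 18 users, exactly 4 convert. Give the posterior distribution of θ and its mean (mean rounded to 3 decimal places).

Posterior: Beta(13, 19.1); mean ≈ 0.405

The binomial likelihood is conjugate to the Beta prior: with 4 successes and 14 failures, the posterior is Beta(9+4, 5.1+14) = Beta(13, 19.1).
E[θ | data] = 13/(13+19.1) = 0.405.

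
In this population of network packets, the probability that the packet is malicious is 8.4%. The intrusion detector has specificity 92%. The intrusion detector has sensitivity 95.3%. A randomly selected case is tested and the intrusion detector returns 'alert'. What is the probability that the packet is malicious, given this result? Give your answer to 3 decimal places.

Let H be the event that the packet is malicious. P(H) = 0.084, so P(¬H) = 0.916. With E the 'alert' result, P(E|H) = 0.953 and P(E|¬H) = 0.08.
P(E) = 0.953·0.084 + 0.08·0.916 = 0.080052 + 0.073280 = 0.15333.
By Bayes' theorem, P(H|E) = 0.080052 / 0.15333 = 0.522.

P(H | E) ≈ 0.522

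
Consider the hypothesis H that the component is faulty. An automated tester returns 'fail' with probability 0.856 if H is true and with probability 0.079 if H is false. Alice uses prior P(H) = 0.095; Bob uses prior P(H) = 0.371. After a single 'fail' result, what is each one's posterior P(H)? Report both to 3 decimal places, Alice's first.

P('+'|H) = 0.856, P('+'|¬H) = 0.079.
Alice: numerator 0.856·0.095 = 0.081320; evidence = 0.081320+0.079·0.905 = 0.15282; posterior = 0.532.
Bob: numerator 0.856·0.371 = 0.31758; evidence = 0.31758+0.079·0.629 = 0.36727; posterior = 0.865.

Alice: 0.532; Bob: 0.865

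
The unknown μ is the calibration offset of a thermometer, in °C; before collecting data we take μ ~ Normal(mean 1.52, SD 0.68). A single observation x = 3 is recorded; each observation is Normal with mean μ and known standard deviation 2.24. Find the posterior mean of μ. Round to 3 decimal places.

Prior precision 1/τ₀² = 1/0.68² = 2.16263; data precision n/σ² = 1/2.24² = 0.199298.
Posterior precision = 2.16263 + 0.199298 = 2.36193.
Posterior mean = (2.16263·1.52 + 0.199298·3) / 2.36193 = 1.645.

Posterior mean ≈ 1.645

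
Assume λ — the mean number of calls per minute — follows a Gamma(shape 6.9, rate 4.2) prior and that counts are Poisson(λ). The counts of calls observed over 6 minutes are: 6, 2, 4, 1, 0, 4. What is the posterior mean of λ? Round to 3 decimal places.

Posterior mean ≈ 2.343

The Poisson likelihood adds the total count to the shape and the number of exposure periods to the rate. Here ∑xᵢ = 17 and n = 6, so shape 6.9→23.9 and rate 4.2→10.2.
Posterior mean = shape/rate = 23.9/10.2 = 2.343.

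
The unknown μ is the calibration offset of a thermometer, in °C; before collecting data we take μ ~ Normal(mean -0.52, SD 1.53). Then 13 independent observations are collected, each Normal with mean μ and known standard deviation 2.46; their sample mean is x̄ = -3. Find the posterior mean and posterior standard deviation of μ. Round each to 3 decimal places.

With known σ, the Normal prior is conjugate. Weight on the data is w = (n/σ²)/(n/σ² + 1/τ₀²) = 2.14819/(2.14819+0.427186) = 0.83413.
Posterior mean = w·x̄ + (1−w)·μ₀ = 0.83413·-3 + 0.16587·-0.52 = -2.589. Posterior variance = 1/(2.14819+0.427186) = 0.388292, so SD = 0.623.

Posterior mean ≈ -2.589; posterior SD ≈ 0.623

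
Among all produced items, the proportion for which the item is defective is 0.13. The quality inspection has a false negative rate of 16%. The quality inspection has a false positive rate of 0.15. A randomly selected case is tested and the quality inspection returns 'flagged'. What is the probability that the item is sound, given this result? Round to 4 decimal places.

P(¬H | E) ≈ 0.5444

Write H for 'the item is defective'. Prior odds H:¬H = 0.13/0.87 = 0.14943. For the 'flagged' outcome, the likelihood ratio is 0.84/0.15 = 5.6000.
Posterior odds = 0.14943 × 5.6000 = 0.83678, so P(H|E) = 0.83678/(1+0.83678) = 0.4556. Then P(¬H|E) = 1 − 0.4556 = 0.5444.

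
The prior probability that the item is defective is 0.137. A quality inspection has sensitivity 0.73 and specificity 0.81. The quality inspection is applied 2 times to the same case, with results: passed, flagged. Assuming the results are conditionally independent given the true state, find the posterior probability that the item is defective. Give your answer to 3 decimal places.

With H the event that the item is defective, the joint likelihood of the observed sequence is P(data|H) = 0.27·0.73 = 0.19710 and P(data|¬H) = 0.81·0.19 = 0.15390.
Bayes: P(H|data) = 0.137·0.19710 / (0.137·0.19710 + 0.863·0.15390) = 0.027003/0.15982 = 0.1690.

Posterior P(H) ≈ 0.169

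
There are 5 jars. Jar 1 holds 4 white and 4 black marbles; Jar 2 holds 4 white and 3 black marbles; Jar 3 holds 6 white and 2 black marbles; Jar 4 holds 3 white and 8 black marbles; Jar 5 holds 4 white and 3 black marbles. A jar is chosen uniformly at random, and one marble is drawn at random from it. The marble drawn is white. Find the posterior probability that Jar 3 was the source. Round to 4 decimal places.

Tabulate prior·likelihood by source: [1] prior 0.2, lik 0.5, product 0.1000; [2] prior 0.2, lik 0.5714, product 0.1143; [3] prior 0.2, lik 0.75, product 0.1500; [4] prior 0.2, lik 0.2727, product 0.05455; [5] prior 0.2, lik 0.5714, product 0.1143.
Normalizing constant = 0.53312; the posterior for Jar 3 is its product over the sum, 0.1500/0.53312 = 0.2814.

Posterior probability ≈ 0.2814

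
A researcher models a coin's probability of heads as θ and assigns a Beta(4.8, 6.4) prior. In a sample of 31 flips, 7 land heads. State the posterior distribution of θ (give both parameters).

Observing 7 successes and 24 failures updates Beta(4.8, 6.4) by adding the success and failure counts to the two shape parameters: α = 4.8+7 = 11.8, β = 6.4+24 = 30.4.

Posterior: Beta(11.8, 30.4)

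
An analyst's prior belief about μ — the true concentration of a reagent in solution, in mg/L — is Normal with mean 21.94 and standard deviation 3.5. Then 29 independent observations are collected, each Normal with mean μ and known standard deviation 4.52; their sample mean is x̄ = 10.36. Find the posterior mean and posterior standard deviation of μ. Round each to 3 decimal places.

Prior precision 1/τ₀² = 1/3.5² = 0.0816327; data precision n/σ² = 29/4.52² = 1.41945.
Posterior precision = 0.0816327 + 1.41945 = 1.50109, giving posterior SD = 1/√1.50109 = 0.816.
Posterior mean = (0.0816327·21.94 + 1.41945·10.36) / 1.50109 = 10.990.

Posterior mean ≈ 10.990; posterior SD ≈ 0.816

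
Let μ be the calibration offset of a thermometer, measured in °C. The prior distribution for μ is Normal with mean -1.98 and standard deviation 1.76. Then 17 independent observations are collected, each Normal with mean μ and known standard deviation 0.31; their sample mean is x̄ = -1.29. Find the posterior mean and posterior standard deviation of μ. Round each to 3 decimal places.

With known σ, the Normal prior is conjugate. Weight on the data is w = (n/σ²)/(n/σ² + 1/τ₀²) = 176.899/(176.899+0.322831) = 0.99818.
Posterior mean = w·x̄ + (1−w)·μ₀ = 0.99818·-1.29 + 0.0018216·-1.98 = -1.291. Posterior variance = 1/(176.899+0.322831) = 0.00564264, so SD = 0.075.

Posterior mean ≈ -1.291; posterior SD ≈ 0.075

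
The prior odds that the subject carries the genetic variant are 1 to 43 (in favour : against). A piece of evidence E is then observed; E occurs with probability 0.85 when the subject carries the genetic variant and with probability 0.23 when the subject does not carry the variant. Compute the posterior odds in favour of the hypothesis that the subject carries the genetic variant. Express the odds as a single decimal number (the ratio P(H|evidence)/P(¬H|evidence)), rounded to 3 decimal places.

Prior odds = 1/43 = 0.023256. In log-odds, ln(0.023256) = -3.7612.
Add log likelihood ratio: ln(3.6957) = 1.3072.
Posterior log-odds = -2.4540, so posterior odds = exp(-2.4540) = 0.085945.

Posterior odds ≈ 0.086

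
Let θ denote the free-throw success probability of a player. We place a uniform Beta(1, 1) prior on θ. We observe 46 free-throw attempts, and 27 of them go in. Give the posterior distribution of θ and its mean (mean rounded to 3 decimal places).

Observing 27 successes and 19 failures updates Beta(1, 1) by adding the success and failure counts to the two shape parameters: α = 1+27 = 28, β = 1+19 = 20.
Posterior mean = α/(α+β) = 28/48 = 0.583.

Posterior: Beta(28, 20); mean ≈ 0.583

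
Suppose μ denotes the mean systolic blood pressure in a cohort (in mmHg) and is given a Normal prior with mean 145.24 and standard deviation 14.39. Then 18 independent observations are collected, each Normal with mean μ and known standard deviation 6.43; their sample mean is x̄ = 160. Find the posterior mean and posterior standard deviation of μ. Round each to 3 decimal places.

Posterior mean ≈ 159.838; posterior SD ≈ 1.507

With known σ, the Normal prior is conjugate. Weight on the data is w = (n/σ²)/(n/σ² + 1/τ₀²) = 0.435362/(0.435362+0.00482924) = 0.98903.
Posterior mean = w·x̄ + (1−w)·μ₀ = 0.98903·160 + 0.010971·145.24 = 159.838. Posterior variance = 1/(0.435362+0.00482924) = 2.27174, so SD = 1.507.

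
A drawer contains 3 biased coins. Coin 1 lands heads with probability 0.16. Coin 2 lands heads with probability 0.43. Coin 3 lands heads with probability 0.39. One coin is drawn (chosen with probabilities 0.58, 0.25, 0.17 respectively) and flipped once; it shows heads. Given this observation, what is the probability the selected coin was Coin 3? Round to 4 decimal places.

Posterior probability ≈ 0.2487

Tabulate prior·likelihood by source: [1] prior 0.58, lik 0.16, product 0.09280; [2] prior 0.25, lik 0.43, product 0.1075; [3] prior 0.17, lik 0.39, product 0.06630.
Normalizing constant = 0.26660; the posterior for Coin 3 is its product over the sum, 0.06630/0.26660 = 0.2487.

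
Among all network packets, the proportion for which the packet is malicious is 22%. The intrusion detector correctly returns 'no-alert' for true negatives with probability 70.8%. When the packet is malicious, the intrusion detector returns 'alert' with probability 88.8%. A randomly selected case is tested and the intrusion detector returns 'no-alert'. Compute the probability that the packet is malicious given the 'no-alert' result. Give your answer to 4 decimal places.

P(H | E) ≈ 0.0427

Write H for 'the packet is malicious'. Prior odds H:¬H = 0.22/0.78 = 0.28205. For the 'no-alert' outcome, the likelihood ratio is 0.112/0.708 = 0.15819.
Posterior odds = 0.28205 × 0.15819 = 0.044618, so P(H|E) = 0.044618/(1+0.044618) = 0.0427.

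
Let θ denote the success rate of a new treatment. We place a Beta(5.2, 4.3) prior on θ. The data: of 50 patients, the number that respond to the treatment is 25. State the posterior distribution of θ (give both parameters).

Observing 25 successes and 25 failures updates Beta(5.2, 4.3) by adding the success and failure counts to the two shape parameters: α = 5.2+25 = 30.2, β = 4.3+25 = 29.3.

Posterior: Beta(30.2, 29.3)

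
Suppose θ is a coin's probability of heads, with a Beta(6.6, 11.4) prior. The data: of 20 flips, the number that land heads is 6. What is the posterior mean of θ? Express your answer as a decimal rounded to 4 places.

Posterior mean ≈ 0.3316

Observing 6 successes and 14 failures updates Beta(6.6, 11.4) by adding the success and failure counts to the two shape parameters: α = 6.6+6 = 12.6, β = 11.4+14 = 25.4.
Posterior mean = α/(α+β) = 12.6/38 = 0.3316.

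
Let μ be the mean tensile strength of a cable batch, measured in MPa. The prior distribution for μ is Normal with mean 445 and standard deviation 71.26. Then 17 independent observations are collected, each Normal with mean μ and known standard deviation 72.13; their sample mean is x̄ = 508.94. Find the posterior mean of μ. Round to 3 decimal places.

Posterior mean ≈ 505.305

Prior precision 1/τ₀² = 1/71.26² = 0.00019693; data precision n/σ² = 17/72.13² = 0.00326751.
Posterior precision = 0.00019693 + 0.00326751 = 0.00346444.
Posterior mean = (0.00019693·445 + 0.00326751·508.94) / 0.00346444 = 505.305.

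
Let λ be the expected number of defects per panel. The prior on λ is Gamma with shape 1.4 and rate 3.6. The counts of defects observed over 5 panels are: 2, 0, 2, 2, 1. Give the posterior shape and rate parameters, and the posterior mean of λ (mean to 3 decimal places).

The Poisson likelihood adds the total count to the shape and the number of exposure periods to the rate. Here ∑xᵢ = 7 and n = 5, so shape 1.4→8.4 and rate 3.6→8.6.
E[λ | data] = 8.4/8.6 = 0.977.

Posterior: Gamma(shape=8.4, rate=8.6); mean ≈ 0.977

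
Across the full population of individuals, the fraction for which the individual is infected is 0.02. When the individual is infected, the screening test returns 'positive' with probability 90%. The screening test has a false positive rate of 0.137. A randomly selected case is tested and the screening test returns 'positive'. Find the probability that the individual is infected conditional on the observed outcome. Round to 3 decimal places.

P(H | E) ≈ 0.118

Let H be the event that the individual is infected. P(H) = 0.02, so P(¬H) = 0.98. With E the 'positive' result, P(E|H) = 0.9 and P(E|¬H) = 0.137.
P(E) = 0.9·0.02 + 0.137·0.98 = 0.018000 + 0.13426 = 0.15226.
By Bayes' theorem, P(H|E) = 0.018000 / 0.15226 = 0.118.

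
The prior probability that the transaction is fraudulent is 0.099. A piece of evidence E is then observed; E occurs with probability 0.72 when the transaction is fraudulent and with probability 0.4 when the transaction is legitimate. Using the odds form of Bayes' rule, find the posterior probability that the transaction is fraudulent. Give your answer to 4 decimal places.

Posterior probability ≈ 0.1651

Prior odds = 0.099/(1−0.099) = 0.10988.
Likelihood ratio for E = 0.72/0.4 = 1.8000.
Posterior odds = prior odds × LR = 0.19778.
Posterior probability = odds/(1+odds) = 0.19778/1.1978 = 0.1651.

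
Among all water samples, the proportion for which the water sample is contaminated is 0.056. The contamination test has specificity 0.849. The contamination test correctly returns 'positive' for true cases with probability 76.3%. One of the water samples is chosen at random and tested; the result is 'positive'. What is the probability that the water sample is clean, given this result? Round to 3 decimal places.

Write H for 'the water sample is contaminated'. Prior odds H:¬H = 0.056/0.944 = 0.059322. For the 'positive' outcome, the likelihood ratio is 0.763/0.151 = 5.0530.
Posterior odds = 0.059322 × 5.0530 = 0.29975, so P(H|E) = 0.29975/(1+0.29975) = 0.231. Then P(¬H|E) = 1 − 0.231 = 0.769.

P(¬H | E) ≈ 0.769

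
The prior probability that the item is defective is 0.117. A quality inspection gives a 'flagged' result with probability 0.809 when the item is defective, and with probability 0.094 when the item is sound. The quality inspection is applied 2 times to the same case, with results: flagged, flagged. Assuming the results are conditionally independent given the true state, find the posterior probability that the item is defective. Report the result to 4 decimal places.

With H the event that the item is defective, the joint likelihood of the observed sequence is P(data|H) = 0.809·0.809 = 0.65448 and P(data|¬H) = 0.094·0.094 = 0.0088360.
Bayes: P(H|data) = 0.117·0.65448 / (0.117·0.65448 + 0.883·0.0088360) = 0.076574/0.084376 = 0.9075.

Posterior P(H) ≈ 0.9075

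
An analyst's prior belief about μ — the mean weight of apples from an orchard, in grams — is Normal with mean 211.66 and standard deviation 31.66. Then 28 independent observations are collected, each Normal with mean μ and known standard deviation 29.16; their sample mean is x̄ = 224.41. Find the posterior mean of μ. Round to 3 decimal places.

With known σ, the Normal prior is conjugate. Weight on the data is w = (n/σ²)/(n/σ² + 1/τ₀²) = 0.0329293/(0.0329293+0.00099765) = 0.97059.
Posterior mean = w·x̄ + (1−w)·μ₀ = 0.97059·224.41 + 0.029406·211.66 = 224.035.

Posterior mean ≈ 224.035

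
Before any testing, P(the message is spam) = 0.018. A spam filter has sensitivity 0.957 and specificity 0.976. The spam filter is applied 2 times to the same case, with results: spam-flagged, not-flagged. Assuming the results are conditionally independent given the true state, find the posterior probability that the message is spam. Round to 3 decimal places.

Let H be the event that the message is spam; start with P(H) = 0.018. P('spam-flagged'|H) = 0.957, P('spam-flagged'|¬H) = 0.024.
Update on result 1 ('spam-flagged'): P(H) ← 0.957·0.0180 / (0.957·0.0180 + 0.024·0.9820) = 0.017226/0.040794 = 0.4223.
Update on result 2 ('not-flagged'): P(H) ← 0.043·0.4223 / (0.043·0.4223 + 0.976·0.5777) = 0.018158/0.58202 = 0.0312.

Posterior P(H) ≈ 0.031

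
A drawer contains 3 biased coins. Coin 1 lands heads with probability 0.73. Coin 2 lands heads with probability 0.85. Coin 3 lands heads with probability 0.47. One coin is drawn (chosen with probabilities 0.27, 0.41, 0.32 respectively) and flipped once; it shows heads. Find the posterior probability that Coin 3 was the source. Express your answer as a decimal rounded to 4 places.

P(heads|C1) = 0.73; P(heads|C2) = 0.85; P(heads|C3) = 0.47.
Prior × likelihood for each source: 0.27·0.73=0.1971, 0.41·0.85=0.3485, 0.32·0.47=0.1504. Summing gives P(heads) = 0.69600.
P(Coin 3 | heads) = 0.1504 / 0.69600 = 0.2161.

Posterior probability ≈ 0.2161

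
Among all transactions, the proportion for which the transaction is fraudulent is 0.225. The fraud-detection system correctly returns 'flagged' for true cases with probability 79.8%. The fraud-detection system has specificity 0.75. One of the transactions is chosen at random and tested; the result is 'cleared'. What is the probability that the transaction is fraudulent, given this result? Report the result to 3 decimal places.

Write H for 'the transaction is fraudulent'. Prior odds H:¬H = 0.225/0.775 = 0.29032. For the 'cleared' outcome, the likelihood ratio is 0.202/0.75 = 0.26933.
Posterior odds = 0.29032 × 0.26933 = 0.078194, so P(H|E) = 0.078194/(1+0.078194) = 0.073.

P(H | E) ≈ 0.073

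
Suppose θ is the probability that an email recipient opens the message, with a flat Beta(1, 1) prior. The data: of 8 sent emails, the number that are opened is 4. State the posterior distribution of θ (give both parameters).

Observing 4 successes and 4 failures updates Beta(1, 1) by adding the success and failure counts to the two shape parameters: α = 1+4 = 5, β = 1+4 = 5.

Posterior: Beta(5, 5)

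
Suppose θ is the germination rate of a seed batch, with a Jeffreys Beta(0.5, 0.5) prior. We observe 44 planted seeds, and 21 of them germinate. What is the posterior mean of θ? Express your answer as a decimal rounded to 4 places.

Posterior mean ≈ 0.4778

Observing 21 successes and 23 failures updates Beta(0.5, 0.5) by adding the success and failure counts to the two shape parameters: α = 0.5+21 = 21.5, β = 0.5+23 = 23.5.
E[θ | data] = 21.5/(21.5+23.5) = 0.4778.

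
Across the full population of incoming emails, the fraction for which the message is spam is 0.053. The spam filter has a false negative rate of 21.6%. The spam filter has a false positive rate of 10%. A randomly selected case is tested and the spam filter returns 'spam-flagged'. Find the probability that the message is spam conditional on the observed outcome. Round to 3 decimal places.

P(H | E) ≈ 0.305

Let H be the event that the message is spam. P(H) = 0.053, so P(¬H) = 0.947. With E the 'spam-flagged' result, P(E|H) = 0.784 and P(E|¬H) = 0.1.
P(E) = 0.784·0.053 + 0.1·0.947 = 0.041552 + 0.094700 = 0.13625.
By Bayes' theorem, P(H|E) = 0.041552 / 0.13625 = 0.305.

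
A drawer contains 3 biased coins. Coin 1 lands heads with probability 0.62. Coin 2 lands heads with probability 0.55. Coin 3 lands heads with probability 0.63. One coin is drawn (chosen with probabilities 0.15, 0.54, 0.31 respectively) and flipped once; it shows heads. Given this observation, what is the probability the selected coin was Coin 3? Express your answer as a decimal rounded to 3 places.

Posterior probability ≈ 0.334

P(heads|C1) = 0.62; P(heads|C2) = 0.55; P(heads|C3) = 0.63.
Prior × likelihood for each source: 0.15·0.62=0.09300, 0.54·0.55=0.2970, 0.31·0.63=0.1953. Summing gives P(heads) = 0.58530.
P(Coin 3 | heads) = 0.1953 / 0.58530 = 0.334.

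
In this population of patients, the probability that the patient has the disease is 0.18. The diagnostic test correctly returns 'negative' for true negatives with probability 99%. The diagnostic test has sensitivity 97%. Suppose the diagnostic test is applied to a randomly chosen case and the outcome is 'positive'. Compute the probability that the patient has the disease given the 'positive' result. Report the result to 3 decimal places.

Let H be the event that the patient has the disease. P(H) = 0.18, so P(¬H) = 0.82. With E the 'positive' result, P(E|H) = 0.97 and P(E|¬H) = 0.01.
P(E) = 0.97·0.18 + 0.01·0.82 = 0.17460 + 0.0082000 = 0.18280.
By Bayes' theorem, P(H|E) = 0.17460 / 0.18280 = 0.955.

P(H | E) ≈ 0.955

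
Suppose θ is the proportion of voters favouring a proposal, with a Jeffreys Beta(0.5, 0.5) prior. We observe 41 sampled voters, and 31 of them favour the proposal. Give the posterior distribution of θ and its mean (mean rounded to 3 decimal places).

Posterior: Beta(31.5, 10.5); mean ≈ 0.750

The binomial likelihood is conjugate to the Beta prior: with 31 successes and 10 failures, the posterior is Beta(0.5+31, 0.5+10) = Beta(31.5, 10.5).
E[θ | data] = 31.5/(31.5+10.5) = 0.750.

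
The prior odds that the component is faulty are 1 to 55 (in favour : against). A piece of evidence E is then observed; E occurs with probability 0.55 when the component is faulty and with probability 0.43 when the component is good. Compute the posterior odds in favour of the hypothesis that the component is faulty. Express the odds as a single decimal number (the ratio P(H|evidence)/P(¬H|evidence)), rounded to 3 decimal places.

Posterior odds ≈ 0.023

Prior odds = 1/55 = 0.018182.
Likelihood ratio for E = 0.55/0.43 = 1.2791.
Posterior odds = prior odds × LR = 0.023256.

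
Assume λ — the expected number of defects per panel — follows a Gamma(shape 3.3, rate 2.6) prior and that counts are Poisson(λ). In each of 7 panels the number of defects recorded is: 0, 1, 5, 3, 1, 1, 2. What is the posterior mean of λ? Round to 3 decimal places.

Posterior mean ≈ 1.698

The Poisson likelihood adds the total count to the shape and the number of exposure periods to the rate. Here ∑xᵢ = 13 and n = 7, so shape 3.3→16.3 and rate 2.6→9.6.
Posterior mean = shape/rate = 16.3/9.6 = 1.698.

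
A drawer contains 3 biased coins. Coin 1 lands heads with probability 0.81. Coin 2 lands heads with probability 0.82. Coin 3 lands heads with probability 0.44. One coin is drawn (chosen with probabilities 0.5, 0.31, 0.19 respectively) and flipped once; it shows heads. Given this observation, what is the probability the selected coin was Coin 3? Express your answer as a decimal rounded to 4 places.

Posterior probability ≈ 0.1125

P(heads|C1) = 0.81; P(heads|C2) = 0.82; P(heads|C3) = 0.44.
Prior × likelihood for each source: 0.5·0.81=0.4050, 0.31·0.82=0.2542, 0.19·0.44=0.08360. Summing gives P(heads) = 0.74280.
P(Coin 3 | heads) = 0.08360 / 0.74280 = 0.1125.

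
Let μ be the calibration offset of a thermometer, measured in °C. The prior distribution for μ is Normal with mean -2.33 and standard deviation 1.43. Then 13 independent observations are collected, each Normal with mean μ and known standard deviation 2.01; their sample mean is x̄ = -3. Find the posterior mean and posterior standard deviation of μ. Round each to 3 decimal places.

With known σ, the Normal prior is conjugate. Weight on the data is w = (n/σ²)/(n/σ² + 1/τ₀²) = 3.21774/(3.21774+0.489021) = 0.86807.
Posterior mean = w·x̄ + (1−w)·μ₀ = 0.86807·-3 + 0.13193·-2.33 = -2.912. Posterior variance = 1/(3.21774+0.489021) = 0.269777, so SD = 0.519.

Posterior mean ≈ -2.912; posterior SD ≈ 0.519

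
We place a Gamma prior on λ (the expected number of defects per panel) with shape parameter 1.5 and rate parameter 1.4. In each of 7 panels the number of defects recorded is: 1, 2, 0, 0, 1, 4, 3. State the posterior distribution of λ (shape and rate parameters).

Posterior: Gamma(shape=12.5, rate=8.4)

Total count ∑xᵢ = 11 over n = 7 panels.
Gamma is conjugate to the Poisson likelihood: posterior is Gamma(shape = 1.5+11 = 12.5, rate = 1.4+7 = 8.4).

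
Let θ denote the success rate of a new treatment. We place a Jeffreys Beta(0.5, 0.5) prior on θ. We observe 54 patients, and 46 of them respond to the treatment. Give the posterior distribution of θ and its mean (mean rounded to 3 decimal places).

Posterior: Beta(46.5, 8.5); mean ≈ 0.845

The binomial likelihood is conjugate to the Beta prior: with 46 successes and 8 failures, the posterior is Beta(0.5+46, 0.5+8) = Beta(46.5, 8.5).
E[θ | data] = 46.5/(46.5+8.5) = 0.845.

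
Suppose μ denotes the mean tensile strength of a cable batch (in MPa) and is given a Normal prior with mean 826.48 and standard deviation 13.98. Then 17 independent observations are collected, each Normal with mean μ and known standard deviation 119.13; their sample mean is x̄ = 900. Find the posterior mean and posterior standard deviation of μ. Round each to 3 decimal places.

With known σ, the Normal prior is conjugate. Weight on the data is w = (n/σ²)/(n/σ² + 1/τ₀²) = 0.00119786/(0.00119786+0.00511665) = 0.18970.
Posterior mean = w·x̄ + (1−w)·μ₀ = 0.18970·900 + 0.81030·826.48 = 840.427. Posterior variance = 1/(0.00119786+0.00511665) = 158.365, so SD = 12.584.

Posterior mean ≈ 840.427; posterior SD ≈ 12.584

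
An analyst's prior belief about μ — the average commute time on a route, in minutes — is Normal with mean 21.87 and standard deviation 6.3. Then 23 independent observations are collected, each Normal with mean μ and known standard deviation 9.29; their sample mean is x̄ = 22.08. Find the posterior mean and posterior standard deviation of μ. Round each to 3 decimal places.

Posterior mean ≈ 22.062; posterior SD ≈ 1.852

With known σ, the Normal prior is conjugate. Weight on the data is w = (n/σ²)/(n/σ² + 1/τ₀²) = 0.266500/(0.266500+0.0251953) = 0.91362.
Posterior mean = w·x̄ + (1−w)·μ₀ = 0.91362·22.08 + 0.086375·21.87 = 22.062. Posterior variance = 1/(0.266500+0.0251953) = 3.42824, so SD = 1.852.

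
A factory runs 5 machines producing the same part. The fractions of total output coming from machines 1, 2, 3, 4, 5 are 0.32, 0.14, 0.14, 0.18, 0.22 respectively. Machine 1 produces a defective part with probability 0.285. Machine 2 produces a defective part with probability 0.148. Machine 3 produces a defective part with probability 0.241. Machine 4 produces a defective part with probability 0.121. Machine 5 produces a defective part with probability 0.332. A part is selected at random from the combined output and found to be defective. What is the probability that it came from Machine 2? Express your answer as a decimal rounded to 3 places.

Posterior probability ≈ 0.086

P(defective|M1) = 0.285; P(defective|M2) = 0.148; P(defective|M3) = 0.241; P(defective|M4) = 0.121; P(defective|M5) = 0.332.
Prior × likelihood for each source: 0.32·0.285=0.09120, 0.14·0.148=0.02072, 0.14·0.241=0.03374, 0.18·0.121=0.02178, 0.22·0.332=0.07304. Summing gives P(defective) = 0.24048.
P(Machine 2 | defective) = 0.02072 / 0.24048 = 0.086.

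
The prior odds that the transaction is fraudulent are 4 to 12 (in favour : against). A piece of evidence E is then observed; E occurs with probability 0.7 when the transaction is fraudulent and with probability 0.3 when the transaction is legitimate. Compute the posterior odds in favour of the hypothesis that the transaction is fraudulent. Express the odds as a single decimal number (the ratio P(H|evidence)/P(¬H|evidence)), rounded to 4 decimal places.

Posterior odds ≈ 0.7778

Prior odds = 4/12 = 0.33333.
Likelihood ratio for E = 0.7/0.3 = 2.3333.
Posterior odds = prior odds × LR = 0.77778.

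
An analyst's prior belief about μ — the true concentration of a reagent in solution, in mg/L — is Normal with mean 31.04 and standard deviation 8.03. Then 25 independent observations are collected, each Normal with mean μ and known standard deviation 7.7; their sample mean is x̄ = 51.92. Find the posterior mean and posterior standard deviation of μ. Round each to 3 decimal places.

Posterior mean ≈ 51.179; posterior SD ≈ 1.512

Prior precision 1/τ₀² = 1/8.03² = 0.0155085; data precision n/σ² = 25/7.7² = 0.421656.
Posterior precision = 0.0155085 + 0.421656 = 0.437165, giving posterior SD = 1/√0.437165 = 1.512.
Posterior mean = (0.0155085·31.04 + 0.421656·51.92) / 0.437165 = 51.179.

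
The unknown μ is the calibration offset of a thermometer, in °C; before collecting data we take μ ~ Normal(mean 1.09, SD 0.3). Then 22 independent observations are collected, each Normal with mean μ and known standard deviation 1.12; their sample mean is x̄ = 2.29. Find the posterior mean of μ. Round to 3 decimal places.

Posterior mean ≈ 1.825

Prior precision 1/τ₀² = 1/0.3² = 11.1111; data precision n/σ² = 22/1.12² = 17.5383.
Posterior precision = 11.1111 + 17.5383 = 28.6494.
Posterior mean = (11.1111·1.09 + 17.5383·2.29) / 28.6494 = 1.825.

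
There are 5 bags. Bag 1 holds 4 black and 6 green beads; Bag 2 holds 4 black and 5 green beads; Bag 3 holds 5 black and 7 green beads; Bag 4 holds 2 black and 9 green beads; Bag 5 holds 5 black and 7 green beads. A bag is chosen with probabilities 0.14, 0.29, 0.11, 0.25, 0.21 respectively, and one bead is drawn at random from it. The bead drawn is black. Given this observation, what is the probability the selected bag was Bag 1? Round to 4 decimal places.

P(black|Bag 1) = 0.4; P(black|Bag 2) = 0.4444; P(black|Bag 3) = 0.4167; P(black|Bag 4) = 0.1818; P(black|Bag 5) = 0.4167.
Prior × likelihood for each source: 0.14·0.4=0.05600, 0.29·0.4444=0.1289, 0.11·0.4167=0.04583, 0.25·0.1818=0.04545, 0.21·0.4167=0.08750. Summing gives P(black) = 0.36368.
P(Bag 1 | black) = 0.05600 / 0.36368 = 0.1540.

Posterior probability ≈ 0.1540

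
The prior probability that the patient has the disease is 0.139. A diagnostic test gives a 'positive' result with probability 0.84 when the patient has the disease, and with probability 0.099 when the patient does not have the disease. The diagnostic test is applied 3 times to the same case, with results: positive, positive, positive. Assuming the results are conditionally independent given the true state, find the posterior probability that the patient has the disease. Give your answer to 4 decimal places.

Let H be the event that the patient has the disease; start with P(H) = 0.139. P('positive'|H) = 0.84, P('positive'|¬H) = 0.099.
Update on result 1 ('positive'): P(H) ← 0.84·0.1390 / (0.84·0.1390 + 0.099·0.8610) = 0.11676/0.20200 = 0.5780.
Update on result 2 ('positive'): P(H) ← 0.84·0.5780 / (0.84·0.5780 + 0.099·0.4220) = 0.48554/0.52731 = 0.9208.
Update on result 3 ('positive'): P(H) ← 0.84·0.9208 / (0.84·0.9208 + 0.099·0.0792) = 0.77345/0.78130 = 0.9900.

Posterior P(H) ≈ 0.9900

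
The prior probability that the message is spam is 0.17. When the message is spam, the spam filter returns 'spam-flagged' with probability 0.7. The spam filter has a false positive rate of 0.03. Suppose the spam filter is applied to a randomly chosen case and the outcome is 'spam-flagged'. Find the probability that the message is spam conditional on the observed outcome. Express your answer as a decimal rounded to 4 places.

P(H | E) ≈ 0.8270

Let H be the event that the message is spam. P(H) = 0.17, so P(¬H) = 0.83. With E the 'spam-flagged' result, P(E|H) = 0.7 and P(E|¬H) = 0.03.
P(E) = 0.7·0.17 + 0.03·0.83 = 0.11900 + 0.024900 = 0.14390.
By Bayes' theorem, P(H|E) = 0.11900 / 0.14390 = 0.8270.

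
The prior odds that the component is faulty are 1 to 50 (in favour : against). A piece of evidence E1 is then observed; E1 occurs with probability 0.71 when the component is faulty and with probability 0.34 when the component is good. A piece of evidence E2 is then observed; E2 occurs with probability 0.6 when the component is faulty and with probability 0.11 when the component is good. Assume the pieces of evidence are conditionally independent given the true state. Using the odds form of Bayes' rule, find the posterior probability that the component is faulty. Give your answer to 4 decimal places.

Posterior probability ≈ 0.1855

Prior odds = 1/50 = 0.020000.
Likelihood ratio for E1 = 0.71/0.34 = 2.0882.
Likelihood ratio for E2 = 0.6/0.11 = 5.4545.
Posterior odds = prior odds × LR₁ × LR₂ = 0.22781.
Posterior probability = odds/(1+odds) = 0.22781/1.2278 = 0.1855.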